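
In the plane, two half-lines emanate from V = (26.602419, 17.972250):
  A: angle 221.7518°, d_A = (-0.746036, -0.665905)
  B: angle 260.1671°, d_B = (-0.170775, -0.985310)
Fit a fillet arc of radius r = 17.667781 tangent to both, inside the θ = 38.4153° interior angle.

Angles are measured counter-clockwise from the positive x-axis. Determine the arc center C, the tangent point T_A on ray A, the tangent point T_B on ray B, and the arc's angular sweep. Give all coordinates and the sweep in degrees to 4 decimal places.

bisector direction at 240.9595° = (-0.485428,-0.874276)
center distance |VC| = r/sin(θ/2) = 17.667781/sin(19.2077°) = 53.702648
C = V + |VC|·bis = (0.5336,-28.9787)
T_A = V + ((C−V)·d_A)·d_A = V + 50.7132·d_A = (-11.2314,-15.7979)
T_B = V + ((C−V)·d_B)·d_B = V + 50.7132·d_B = (17.9419,-31.9959)
sweep = 180° − θ = 141.5847°

center=(0.5336,-28.9787) T_A=(-11.2314,-15.7979) T_B=(17.9419,-31.9959) sweep=141.5847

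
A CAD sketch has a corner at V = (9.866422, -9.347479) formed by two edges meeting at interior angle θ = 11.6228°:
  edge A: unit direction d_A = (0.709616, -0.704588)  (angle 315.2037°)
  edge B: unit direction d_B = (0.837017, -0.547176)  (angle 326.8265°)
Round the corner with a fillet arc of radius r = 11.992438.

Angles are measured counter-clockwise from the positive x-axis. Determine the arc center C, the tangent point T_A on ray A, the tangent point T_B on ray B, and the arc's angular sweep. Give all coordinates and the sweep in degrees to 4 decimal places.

bisector direction at 321.0151° = (0.777312,-0.629116)
center distance |VC| = r/sin(θ/2) = 11.992438/sin(5.8114°) = 118.438867
C = V + |VC|·bis = (101.9303,-83.8592)
T_A = V + ((C−V)·d_A)·d_A = V + 117.8302·d_A = (93.4806,-92.3692)
T_B = V + ((C−V)·d_B)·d_B = V + 117.8302·d_B = (108.4923,-73.8213)
sweep = 180° − θ = 168.3772°

center=(101.9303,-83.8592) T_A=(93.4806,-92.3692) T_B=(108.4923,-73.8213) sweep=168.3772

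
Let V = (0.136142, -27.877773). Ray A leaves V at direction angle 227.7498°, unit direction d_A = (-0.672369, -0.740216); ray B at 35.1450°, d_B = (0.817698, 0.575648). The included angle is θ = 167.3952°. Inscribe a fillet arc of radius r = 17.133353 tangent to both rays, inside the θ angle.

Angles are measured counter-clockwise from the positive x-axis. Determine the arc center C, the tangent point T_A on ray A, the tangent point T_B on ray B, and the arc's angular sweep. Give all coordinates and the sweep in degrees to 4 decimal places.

center=(11.5462,-40.7984) T_A=(-1.1362,-29.2785) T_B=(1.6834,-26.7885) sweep=12.6048

bisector direction at 311.4474° = (0.661932,-0.749564)
center distance |VC| = r/sin(θ/2) = 17.133353/sin(83.6976°) = 17.237530
C = V + |VC|·bis = (11.5462,-40.7984)
T_A = V + ((C−V)·d_A)·d_A = V + 1.8923·d_A = (-1.1362,-29.2785)
T_B = V + ((C−V)·d_B)·d_B = V + 1.8923·d_B = (1.6834,-26.7885)
sweep = 180° − θ = 12.6048°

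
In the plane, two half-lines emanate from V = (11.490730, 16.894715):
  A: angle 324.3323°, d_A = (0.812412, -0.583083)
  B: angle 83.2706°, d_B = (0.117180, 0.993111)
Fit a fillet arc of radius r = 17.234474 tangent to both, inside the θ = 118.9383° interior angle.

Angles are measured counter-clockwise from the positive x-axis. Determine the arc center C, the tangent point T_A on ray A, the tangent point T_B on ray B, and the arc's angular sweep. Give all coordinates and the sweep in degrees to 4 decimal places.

center=(29.7975,24.9695) T_A=(19.7484,10.9680) T_B=(12.6818,26.9891) sweep=61.0617

bisector direction at 23.8014° = (0.914949,0.403568)
center distance |VC| = r/sin(θ/2) = 17.234474/sin(59.4691°) = 20.008543
C = V + |VC|·bis = (29.7975,24.9695)
T_A = V + ((C−V)·d_A)·d_A = V + 10.1644·d_A = (19.7484,10.9680)
T_B = V + ((C−V)·d_B)·d_B = V + 10.1644·d_B = (12.6818,26.9891)
sweep = 180° − θ = 61.0617°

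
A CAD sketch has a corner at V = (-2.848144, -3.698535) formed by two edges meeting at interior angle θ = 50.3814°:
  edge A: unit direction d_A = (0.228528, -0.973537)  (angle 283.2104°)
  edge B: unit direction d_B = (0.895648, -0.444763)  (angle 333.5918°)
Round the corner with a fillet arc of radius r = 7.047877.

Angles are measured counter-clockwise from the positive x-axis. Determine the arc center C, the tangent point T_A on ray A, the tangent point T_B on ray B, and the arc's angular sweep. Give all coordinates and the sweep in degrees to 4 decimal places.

center=(7.4374,-16.6752) T_A=(0.5761,-18.2858) T_B=(10.5721,-10.3628) sweep=129.6186

bisector direction at 308.4011° = (0.621163,-0.783682)
center distance |VC| = r/sin(θ/2) = 7.047877/sin(25.1907°) = 16.558600
C = V + |VC|·bis = (7.4374,-16.6752)
T_A = V + ((C−V)·d_A)·d_A = V + 14.9838·d_A = (0.5761,-18.2858)
T_B = V + ((C−V)·d_B)·d_B = V + 14.9838·d_B = (10.5721,-10.3628)
sweep = 180° − θ = 129.6186°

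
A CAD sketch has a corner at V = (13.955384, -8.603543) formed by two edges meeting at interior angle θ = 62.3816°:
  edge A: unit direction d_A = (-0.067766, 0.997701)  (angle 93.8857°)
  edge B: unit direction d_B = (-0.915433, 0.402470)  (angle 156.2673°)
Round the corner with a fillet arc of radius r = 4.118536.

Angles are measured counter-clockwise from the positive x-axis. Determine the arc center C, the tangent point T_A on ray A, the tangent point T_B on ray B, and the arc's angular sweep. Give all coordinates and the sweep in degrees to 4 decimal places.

bisector direction at 125.0765° = (-0.574670,0.818385)
center distance |VC| = r/sin(θ/2) = 4.118536/sin(31.1908°) = 7.952536
C = V + |VC|·bis = (9.3853,-2.0953)
T_A = V + ((C−V)·d_A)·d_A = V + 6.8030·d_A = (13.4944,-1.8162)
T_B = V + ((C−V)·d_B)·d_B = V + 6.8030·d_B = (7.7277,-5.8655)
sweep = 180° − θ = 117.6184°

center=(9.3853,-2.0953) T_A=(13.4944,-1.8162) T_B=(7.7277,-5.8655) sweep=117.6184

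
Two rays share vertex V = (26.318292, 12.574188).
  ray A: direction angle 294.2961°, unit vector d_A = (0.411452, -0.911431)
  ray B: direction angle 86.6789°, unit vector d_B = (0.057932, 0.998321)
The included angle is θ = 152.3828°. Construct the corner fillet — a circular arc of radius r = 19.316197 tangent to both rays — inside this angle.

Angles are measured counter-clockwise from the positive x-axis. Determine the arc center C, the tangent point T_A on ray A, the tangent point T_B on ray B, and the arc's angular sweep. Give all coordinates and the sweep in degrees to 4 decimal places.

center=(45.8771,16.1948) T_A=(28.2717,8.2471) T_B=(26.5933,17.3138) sweep=27.6172

bisector direction at 10.4875° = (0.983295,0.182021)
center distance |VC| = r/sin(θ/2) = 19.316197/sin(76.1914°) = 19.891080
C = V + |VC|·bis = (45.8771,16.1948)
T_A = V + ((C−V)·d_A)·d_A = V + 4.7476·d_A = (28.2717,8.2471)
T_B = V + ((C−V)·d_B)·d_B = V + 4.7476·d_B = (26.5933,17.3138)
sweep = 180° − θ = 27.6172°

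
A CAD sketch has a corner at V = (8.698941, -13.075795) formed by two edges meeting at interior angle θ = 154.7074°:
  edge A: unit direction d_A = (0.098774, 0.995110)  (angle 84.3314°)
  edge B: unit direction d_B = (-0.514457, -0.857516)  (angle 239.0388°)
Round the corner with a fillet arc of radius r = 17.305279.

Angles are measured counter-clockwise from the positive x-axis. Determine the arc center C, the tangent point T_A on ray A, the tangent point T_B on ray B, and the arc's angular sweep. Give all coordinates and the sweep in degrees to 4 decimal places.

center=(-8.1382,-7.5026) T_A=(9.0825,-9.2119) T_B=(6.7014,-16.4054) sweep=25.2926

bisector direction at 161.6851° = (-0.949344,0.314239)
center distance |VC| = r/sin(θ/2) = 17.305279/sin(77.3537°) = 17.735540
C = V + |VC|·bis = (-8.1382,-7.5026)
T_A = V + ((C−V)·d_A)·d_A = V + 3.8829·d_A = (9.0825,-9.2119)
T_B = V + ((C−V)·d_B)·d_B = V + 3.8829·d_B = (6.7014,-16.4054)
sweep = 180° − θ = 25.2926°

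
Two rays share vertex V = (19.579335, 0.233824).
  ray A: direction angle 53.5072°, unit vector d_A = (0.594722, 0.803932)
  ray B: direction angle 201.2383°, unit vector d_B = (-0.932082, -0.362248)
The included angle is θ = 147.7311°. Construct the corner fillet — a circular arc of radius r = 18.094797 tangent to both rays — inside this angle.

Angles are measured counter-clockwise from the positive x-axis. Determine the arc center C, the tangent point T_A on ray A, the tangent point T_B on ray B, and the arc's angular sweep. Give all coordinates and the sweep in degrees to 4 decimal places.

center=(8.1455,15.2034) T_A=(22.6925,4.4421) T_B=(14.7003,-1.6624) sweep=32.2689

bisector direction at 127.3727° = (-0.606998,0.794703)
center distance |VC| = r/sin(θ/2) = 18.094797/sin(73.8655°) = 18.836734
C = V + |VC|·bis = (8.1455,15.2034)
T_A = V + ((C−V)·d_A)·d_A = V + 5.2346·d_A = (22.6925,4.4421)
T_B = V + ((C−V)·d_B)·d_B = V + 5.2346·d_B = (14.7003,-1.6624)
sweep = 180° − θ = 32.2689°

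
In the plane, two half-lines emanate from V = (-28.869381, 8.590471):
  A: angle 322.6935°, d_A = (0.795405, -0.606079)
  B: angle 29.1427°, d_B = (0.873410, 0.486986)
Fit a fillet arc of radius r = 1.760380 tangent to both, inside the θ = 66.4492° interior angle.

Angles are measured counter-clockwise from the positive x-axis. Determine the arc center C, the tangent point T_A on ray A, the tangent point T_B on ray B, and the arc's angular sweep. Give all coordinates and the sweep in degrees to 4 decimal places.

center=(-25.6647,8.3618) T_A=(-26.7316,6.9616) T_B=(-26.5220,9.8993) sweep=113.5508

bisector direction at 355.9181° = (0.997463,-0.071182)
center distance |VC| = r/sin(θ/2) = 1.760380/sin(33.2246°) = 3.212827
C = V + |VC|·bis = (-25.6647,8.3618)
T_A = V + ((C−V)·d_A)·d_A = V + 2.6876·d_A = (-26.7316,6.9616)
T_B = V + ((C−V)·d_B)·d_B = V + 2.6876·d_B = (-26.5220,9.8993)
sweep = 180° − θ = 113.5508°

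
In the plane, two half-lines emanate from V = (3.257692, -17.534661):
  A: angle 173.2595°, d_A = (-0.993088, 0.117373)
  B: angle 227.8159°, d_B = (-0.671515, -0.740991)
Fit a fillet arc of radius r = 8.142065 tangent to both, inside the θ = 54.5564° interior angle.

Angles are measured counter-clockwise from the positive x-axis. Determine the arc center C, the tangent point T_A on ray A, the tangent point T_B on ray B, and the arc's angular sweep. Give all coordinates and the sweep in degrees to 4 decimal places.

center=(-13.3785,-23.7672) T_A=(-12.4229,-15.6814) T_B=(-7.3453,-29.2347) sweep=125.4436

bisector direction at 200.5377° = (-0.936442,-0.350824)
center distance |VC| = r/sin(θ/2) = 8.142065/sin(27.2782°) = 17.765355
C = V + |VC|·bis = (-13.3785,-23.7672)
T_A = V + ((C−V)·d_A)·d_A = V + 15.7897·d_A = (-12.4229,-15.6814)
T_B = V + ((C−V)·d_B)·d_B = V + 15.7897·d_B = (-7.3453,-29.2347)
sweep = 180° − θ = 125.4436°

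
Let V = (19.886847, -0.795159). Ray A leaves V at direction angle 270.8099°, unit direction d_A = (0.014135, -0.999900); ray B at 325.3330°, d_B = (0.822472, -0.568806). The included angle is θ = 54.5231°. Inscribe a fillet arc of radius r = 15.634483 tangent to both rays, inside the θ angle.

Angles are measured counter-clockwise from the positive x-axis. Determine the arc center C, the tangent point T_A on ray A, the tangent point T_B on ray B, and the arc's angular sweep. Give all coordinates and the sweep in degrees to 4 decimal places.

bisector direction at 298.0715° = (0.470572,-0.882361)
center distance |VC| = r/sin(θ/2) = 15.634483/sin(27.2615°) = 34.132467
C = V + |VC|·bis = (35.9486,-30.9123)
T_A = V + ((C−V)·d_A)·d_A = V + 30.3412·d_A = (20.3157,-31.1333)
T_B = V + ((C−V)·d_B)·d_B = V + 30.3412·d_B = (44.8416,-18.0534)
sweep = 180° − θ = 125.4769°

center=(35.9486,-30.9123) T_A=(20.3157,-31.1333) T_B=(44.8416,-18.0534) sweep=125.4769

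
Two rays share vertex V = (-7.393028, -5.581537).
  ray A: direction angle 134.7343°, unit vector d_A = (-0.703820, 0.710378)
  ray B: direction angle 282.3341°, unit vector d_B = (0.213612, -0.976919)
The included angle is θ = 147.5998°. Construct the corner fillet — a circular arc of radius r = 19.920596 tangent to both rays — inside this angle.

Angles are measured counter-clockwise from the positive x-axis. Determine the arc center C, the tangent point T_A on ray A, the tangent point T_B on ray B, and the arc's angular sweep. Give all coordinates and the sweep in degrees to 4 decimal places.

bisector direction at 208.5342° = (-0.878532,-0.477683)
center distance |VC| = r/sin(θ/2) = 19.920596/sin(73.7999°) = 20.744285
C = V + |VC|·bis = (-25.6175,-15.4907)
T_A = V + ((C−V)·d_A)·d_A = V + 5.7875·d_A = (-11.4664,-1.4702)
T_B = V + ((C−V)·d_B)·d_B = V + 5.7875·d_B = (-6.1567,-11.2355)
sweep = 180° − θ = 32.4002°

center=(-25.6175,-15.4907) T_A=(-11.4664,-1.4702) T_B=(-6.1567,-11.2355) sweep=32.4002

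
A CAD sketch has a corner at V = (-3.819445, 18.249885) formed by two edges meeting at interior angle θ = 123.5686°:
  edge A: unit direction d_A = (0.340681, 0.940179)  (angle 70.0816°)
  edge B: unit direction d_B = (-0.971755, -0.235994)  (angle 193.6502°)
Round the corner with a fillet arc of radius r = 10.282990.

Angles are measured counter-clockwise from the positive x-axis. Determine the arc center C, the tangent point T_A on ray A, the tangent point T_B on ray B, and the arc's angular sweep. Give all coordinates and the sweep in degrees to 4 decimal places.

bisector direction at 131.8659° = (-0.667389,0.744709)
center distance |VC| = r/sin(θ/2) = 10.282990/sin(61.7843°) = 11.669648
C = V + |VC|·bis = (-11.6076,26.9404)
T_A = V + ((C−V)·d_A)·d_A = V + 5.5173·d_A = (-1.9398,23.4372)
T_B = V + ((C−V)·d_B)·d_B = V + 5.5173·d_B = (-9.1809,16.9478)
sweep = 180° − θ = 56.4314°

center=(-11.6076,26.9404) T_A=(-1.9398,23.4372) T_B=(-9.1809,16.9478) sweep=56.4314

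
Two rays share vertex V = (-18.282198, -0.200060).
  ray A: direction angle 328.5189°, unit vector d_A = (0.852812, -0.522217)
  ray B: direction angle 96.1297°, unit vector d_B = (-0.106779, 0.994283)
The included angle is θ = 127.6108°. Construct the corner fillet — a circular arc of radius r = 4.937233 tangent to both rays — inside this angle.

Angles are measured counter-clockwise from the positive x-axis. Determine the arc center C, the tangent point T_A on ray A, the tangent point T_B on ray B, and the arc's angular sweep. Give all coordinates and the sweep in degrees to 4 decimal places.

center=(-13.6325,2.7421) T_A=(-16.2109,-1.4684) T_B=(-18.5415,2.2149) sweep=52.3892

bisector direction at 32.3243° = (0.845035,0.534711)
center distance |VC| = r/sin(θ/2) = 4.937233/sin(63.8054°) = 5.502322
C = V + |VC|·bis = (-13.6325,2.7421)
T_A = V + ((C−V)·d_A)·d_A = V + 2.4288·d_A = (-16.2109,-1.4684)
T_B = V + ((C−V)·d_B)·d_B = V + 2.4288·d_B = (-18.5415,2.2149)
sweep = 180° − θ = 52.3892°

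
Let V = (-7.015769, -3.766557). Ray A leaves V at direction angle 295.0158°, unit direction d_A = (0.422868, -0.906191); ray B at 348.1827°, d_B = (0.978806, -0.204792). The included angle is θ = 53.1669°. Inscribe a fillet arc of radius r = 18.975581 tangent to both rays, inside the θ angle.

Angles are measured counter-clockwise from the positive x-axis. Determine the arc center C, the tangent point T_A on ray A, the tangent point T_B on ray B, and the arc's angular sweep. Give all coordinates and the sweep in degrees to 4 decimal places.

center=(26.2152,-30.1058) T_A=(9.0197,-38.1300) T_B=(30.1012,-11.5324) sweep=126.8331

bisector direction at 321.5992° = (0.783685,-0.621158)
center distance |VC| = r/sin(θ/2) = 18.975581/sin(26.5834°) = 42.403458
C = V + |VC|·bis = (26.2152,-30.1058)
T_A = V + ((C−V)·d_A)·d_A = V + 37.9207·d_A = (9.0197,-38.1300)
T_B = V + ((C−V)·d_B)·d_B = V + 37.9207·d_B = (30.1012,-11.5324)
sweep = 180° − θ = 126.8331°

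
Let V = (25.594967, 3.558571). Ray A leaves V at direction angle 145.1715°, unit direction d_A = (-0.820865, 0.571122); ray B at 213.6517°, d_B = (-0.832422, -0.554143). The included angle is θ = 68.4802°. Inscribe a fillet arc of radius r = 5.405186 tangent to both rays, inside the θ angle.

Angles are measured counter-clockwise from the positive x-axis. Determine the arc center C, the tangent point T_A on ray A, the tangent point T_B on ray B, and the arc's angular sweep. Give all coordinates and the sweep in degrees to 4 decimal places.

center=(15.9890,3.6572) T_A=(19.0760,8.0942) T_B=(18.9843,-0.8422) sweep=111.5198

bisector direction at 179.4116° = (-0.999947,0.010269)
center distance |VC| = r/sin(θ/2) = 5.405186/sin(34.2401°) = 9.606451
C = V + |VC|·bis = (15.9890,3.6572)
T_A = V + ((C−V)·d_A)·d_A = V + 7.9415·d_A = (19.0760,8.0942)
T_B = V + ((C−V)·d_B)·d_B = V + 7.9415·d_B = (18.9843,-0.8422)
sweep = 180° − θ = 111.5198°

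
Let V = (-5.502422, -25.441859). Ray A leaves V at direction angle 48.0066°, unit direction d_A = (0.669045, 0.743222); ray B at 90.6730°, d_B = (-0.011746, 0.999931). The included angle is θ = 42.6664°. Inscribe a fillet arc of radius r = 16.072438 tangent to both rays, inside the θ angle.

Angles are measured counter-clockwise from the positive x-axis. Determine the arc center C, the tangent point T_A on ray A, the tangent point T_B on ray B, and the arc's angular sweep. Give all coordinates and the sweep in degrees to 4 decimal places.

bisector direction at 69.3398° = (0.352825,0.935689)
center distance |VC| = r/sin(θ/2) = 16.072438/sin(21.3332°) = 44.180412
C = V + |VC|·bis = (10.0855,15.8973)
T_A = V + ((C−V)·d_A)·d_A = V + 41.1532·d_A = (22.0309,5.1441)
T_B = V + ((C−V)·d_B)·d_B = V + 41.1532·d_B = (-5.9858,15.7085)
sweep = 180° − θ = 137.3336°

center=(10.0855,15.8973) T_A=(22.0309,5.1441) T_B=(-5.9858,15.7085) sweep=137.3336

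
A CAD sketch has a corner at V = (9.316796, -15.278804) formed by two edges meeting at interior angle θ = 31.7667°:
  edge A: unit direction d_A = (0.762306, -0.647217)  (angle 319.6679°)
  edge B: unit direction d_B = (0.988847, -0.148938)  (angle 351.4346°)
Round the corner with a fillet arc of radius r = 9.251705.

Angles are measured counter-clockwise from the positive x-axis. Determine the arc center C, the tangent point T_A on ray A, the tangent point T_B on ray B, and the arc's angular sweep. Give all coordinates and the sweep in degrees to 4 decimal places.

bisector direction at 335.5512° = (0.910332,-0.413879)
center distance |VC| = r/sin(θ/2) = 9.251705/sin(15.8834°) = 33.804860
C = V + |VC|·bis = (40.0904,-29.2699)
T_A = V + ((C−V)·d_A)·d_A = V + 32.5142·d_A = (34.1026,-36.3226)
T_B = V + ((C−V)·d_B)·d_B = V + 32.5142·d_B = (41.4684,-20.1214)
sweep = 180° − θ = 148.2333°

center=(40.0904,-29.2699) T_A=(34.1026,-36.3226) T_B=(41.4684,-20.1214) sweep=148.2333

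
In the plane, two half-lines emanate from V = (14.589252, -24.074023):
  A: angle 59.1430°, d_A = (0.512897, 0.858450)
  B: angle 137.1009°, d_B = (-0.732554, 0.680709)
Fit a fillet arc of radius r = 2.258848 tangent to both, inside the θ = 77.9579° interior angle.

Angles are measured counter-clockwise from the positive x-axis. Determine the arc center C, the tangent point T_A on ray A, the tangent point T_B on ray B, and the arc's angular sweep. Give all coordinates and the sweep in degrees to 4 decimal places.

bisector direction at 98.1219° = (-0.141280,0.989970)
center distance |VC| = r/sin(θ/2) = 2.258848/sin(38.9789°) = 3.590974
C = V + |VC|·bis = (14.0819,-20.5191)
T_A = V + ((C−V)·d_A)·d_A = V + 2.7915·d_A = (16.0210,-21.6776)
T_B = V + ((C−V)·d_B)·d_B = V + 2.7915·d_B = (12.5443,-22.1738)
sweep = 180° − θ = 102.0421°

center=(14.0819,-20.5191) T_A=(16.0210,-21.6776) T_B=(12.5443,-22.1738) sweep=102.0421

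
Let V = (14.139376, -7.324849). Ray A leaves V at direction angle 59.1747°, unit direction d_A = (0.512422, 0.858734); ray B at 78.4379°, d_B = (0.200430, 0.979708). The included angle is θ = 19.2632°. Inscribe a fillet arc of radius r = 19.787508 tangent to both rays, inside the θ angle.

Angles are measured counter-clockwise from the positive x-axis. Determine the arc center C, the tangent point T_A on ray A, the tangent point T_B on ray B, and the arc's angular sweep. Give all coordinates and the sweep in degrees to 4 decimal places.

bisector direction at 68.8063° = (0.361522,0.932364)
center distance |VC| = r/sin(θ/2) = 19.787508/sin(9.6316°) = 118.266749
C = V + |VC|·bis = (56.8954,102.9428)
T_A = V + ((C−V)·d_A)·d_A = V + 116.5997·d_A = (73.8876,92.8032)
T_B = V + ((C−V)·d_B)·d_B = V + 116.5997·d_B = (37.5094,106.9088)
sweep = 180° − θ = 160.7368°

center=(56.8954,102.9428) T_A=(73.8876,92.8032) T_B=(37.5094,106.9088) sweep=160.7368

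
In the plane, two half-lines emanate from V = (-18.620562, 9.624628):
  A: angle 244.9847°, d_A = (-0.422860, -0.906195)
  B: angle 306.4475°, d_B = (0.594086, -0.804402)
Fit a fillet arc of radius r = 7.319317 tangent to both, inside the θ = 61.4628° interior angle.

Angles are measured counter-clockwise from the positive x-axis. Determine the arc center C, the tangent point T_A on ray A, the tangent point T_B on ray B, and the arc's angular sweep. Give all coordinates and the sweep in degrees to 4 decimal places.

center=(-17.1940,-4.6273) T_A=(-23.8267,-1.5322) T_B=(-11.3063,-0.2790) sweep=118.5372

bisector direction at 275.7161° = (0.099599,-0.995028)
center distance |VC| = r/sin(θ/2) = 7.319317/sin(30.7314°) = 14.323122
C = V + |VC|·bis = (-17.1940,-4.6273)
T_A = V + ((C−V)·d_A)·d_A = V + 12.3118·d_A = (-23.8267,-1.5322)
T_B = V + ((C−V)·d_B)·d_B = V + 12.3118·d_B = (-11.3063,-0.2790)
sweep = 180° − θ = 118.5372°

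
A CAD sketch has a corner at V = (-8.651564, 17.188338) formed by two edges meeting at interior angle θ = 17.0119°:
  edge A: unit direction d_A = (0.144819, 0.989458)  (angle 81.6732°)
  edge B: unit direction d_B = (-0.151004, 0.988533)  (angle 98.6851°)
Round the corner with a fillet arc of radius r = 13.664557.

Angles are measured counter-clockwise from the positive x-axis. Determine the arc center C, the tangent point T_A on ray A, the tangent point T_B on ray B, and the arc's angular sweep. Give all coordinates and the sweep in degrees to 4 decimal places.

center=(-8.9404,109.5708) T_A=(4.5801,107.5919) T_B=(-22.4483,107.5074) sweep=162.9881

bisector direction at 90.1791° = (-0.003127,0.999995)
center distance |VC| = r/sin(θ/2) = 13.664557/sin(8.5060°) = 92.382945
C = V + |VC|·bis = (-8.9404,109.5708)
T_A = V + ((C−V)·d_A)·d_A = V + 91.3668·d_A = (4.5801,107.5919)
T_B = V + ((C−V)·d_B)·d_B = V + 91.3668·d_B = (-22.4483,107.5074)
sweep = 180° − θ = 162.9881°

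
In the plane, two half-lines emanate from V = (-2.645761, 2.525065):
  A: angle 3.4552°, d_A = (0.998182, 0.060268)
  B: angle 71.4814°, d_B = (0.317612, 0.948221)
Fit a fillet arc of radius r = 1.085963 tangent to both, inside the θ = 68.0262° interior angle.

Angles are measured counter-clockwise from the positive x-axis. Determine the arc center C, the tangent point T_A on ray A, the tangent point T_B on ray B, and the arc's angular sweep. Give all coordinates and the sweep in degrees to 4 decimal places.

bisector direction at 37.4683° = (0.793690,0.608322)
center distance |VC| = r/sin(θ/2) = 1.085963/sin(34.0131°) = 1.941361
C = V + |VC|·bis = (-1.1049,3.7060)
T_A = V + ((C−V)·d_A)·d_A = V + 1.6092·d_A = (-1.0395,2.6220)
T_B = V + ((C−V)·d_B)·d_B = V + 1.6092·d_B = (-2.1347,4.0510)
sweep = 180° − θ = 111.9738°

center=(-1.1049,3.7060) T_A=(-1.0395,2.6220) T_B=(-2.1347,4.0510) sweep=111.9738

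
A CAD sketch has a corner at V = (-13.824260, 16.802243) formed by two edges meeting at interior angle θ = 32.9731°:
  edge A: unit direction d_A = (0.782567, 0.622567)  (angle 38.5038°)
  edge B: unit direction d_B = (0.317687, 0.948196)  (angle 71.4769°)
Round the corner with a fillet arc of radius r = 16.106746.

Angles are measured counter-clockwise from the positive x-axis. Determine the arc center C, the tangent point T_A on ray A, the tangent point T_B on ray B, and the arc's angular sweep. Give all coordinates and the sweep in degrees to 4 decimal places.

bisector direction at 54.9903° = (0.573714,0.819055)
center distance |VC| = r/sin(θ/2) = 16.106746/sin(16.4866°) = 56.755810
C = V + |VC|·bis = (18.7374,63.2884)
T_A = V + ((C−V)·d_A)·d_A = V + 54.4224·d_A = (28.7649,50.6838)
T_B = V + ((C−V)·d_B)·d_B = V + 54.4224·d_B = (3.4650,68.4053)
sweep = 180° − θ = 147.0269°

center=(18.7374,63.2884) T_A=(28.7649,50.6838) T_B=(3.4650,68.4053) sweep=147.0269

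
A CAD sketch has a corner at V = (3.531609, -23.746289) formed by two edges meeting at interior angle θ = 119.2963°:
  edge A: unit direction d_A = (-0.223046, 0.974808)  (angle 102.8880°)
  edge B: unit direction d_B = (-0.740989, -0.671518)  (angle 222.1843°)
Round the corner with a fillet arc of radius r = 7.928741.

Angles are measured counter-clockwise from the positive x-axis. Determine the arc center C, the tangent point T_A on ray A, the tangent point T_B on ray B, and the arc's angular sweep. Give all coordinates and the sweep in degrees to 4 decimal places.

center=(-5.2330,-20.9889) T_A=(2.4960,-19.2204) T_B=(0.0913,-26.8640) sweep=60.7037

bisector direction at 162.5362° = (-0.953906,0.300104)
center distance |VC| = r/sin(θ/2) = 7.928741/sin(59.6482°) = 9.188071
C = V + |VC|·bis = (-5.2330,-20.9889)
T_A = V + ((C−V)·d_A)·d_A = V + 4.6428·d_A = (2.4960,-19.2204)
T_B = V + ((C−V)·d_B)·d_B = V + 4.6428·d_B = (0.0913,-26.8640)
sweep = 180° − θ = 60.7037°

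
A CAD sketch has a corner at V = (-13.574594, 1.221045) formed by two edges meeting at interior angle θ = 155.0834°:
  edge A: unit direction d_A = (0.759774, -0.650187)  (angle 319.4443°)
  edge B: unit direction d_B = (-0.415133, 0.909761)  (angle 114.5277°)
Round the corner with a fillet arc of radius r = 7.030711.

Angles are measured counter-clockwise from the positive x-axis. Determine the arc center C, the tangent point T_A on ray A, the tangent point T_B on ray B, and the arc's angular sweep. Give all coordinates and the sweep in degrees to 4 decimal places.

bisector direction at 36.9860° = (0.798783,0.601620)
center distance |VC| = r/sin(θ/2) = 7.030711/sin(77.5417°) = 7.200253
C = V + |VC|·bis = (-7.8232,5.5529)
T_A = V + ((C−V)·d_A)·d_A = V + 1.5533·d_A = (-12.3944,0.2111)
T_B = V + ((C−V)·d_B)·d_B = V + 1.5533·d_B = (-14.2194,2.6342)
sweep = 180° − θ = 24.9166°

center=(-7.8232,5.5529) T_A=(-12.3944,0.2111) T_B=(-14.2194,2.6342) sweep=24.9166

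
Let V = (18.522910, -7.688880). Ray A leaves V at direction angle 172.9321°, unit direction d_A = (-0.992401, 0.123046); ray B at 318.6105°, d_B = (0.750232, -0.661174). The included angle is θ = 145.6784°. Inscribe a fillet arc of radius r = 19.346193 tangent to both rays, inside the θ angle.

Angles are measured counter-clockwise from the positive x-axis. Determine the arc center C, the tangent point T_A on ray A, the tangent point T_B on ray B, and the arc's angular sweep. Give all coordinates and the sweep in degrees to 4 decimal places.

bisector direction at 245.7713° = (-0.410380,-0.911915)
center distance |VC| = r/sin(θ/2) = 19.346193/sin(72.8392°) = 20.247607
C = V + |VC|·bis = (10.2137,-26.1530)
T_A = V + ((C−V)·d_A)·d_A = V + 5.9741·d_A = (12.5942,-6.9538)
T_B = V + ((C−V)·d_B)·d_B = V + 5.9741·d_B = (23.0049,-11.6388)
sweep = 180° − θ = 34.3216°

center=(10.2137,-26.1530) T_A=(12.5942,-6.9538) T_B=(23.0049,-11.6388) sweep=34.3216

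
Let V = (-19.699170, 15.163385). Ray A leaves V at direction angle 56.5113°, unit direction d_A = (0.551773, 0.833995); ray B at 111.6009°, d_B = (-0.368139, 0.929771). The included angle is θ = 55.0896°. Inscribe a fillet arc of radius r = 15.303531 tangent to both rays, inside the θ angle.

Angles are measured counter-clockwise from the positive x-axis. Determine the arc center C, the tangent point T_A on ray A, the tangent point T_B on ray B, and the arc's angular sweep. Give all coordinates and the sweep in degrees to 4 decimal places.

center=(-16.2723,48.0783) T_A=(-3.5092,39.6343) T_B=(-30.5010,42.4445) sweep=124.9104

bisector direction at 84.0561° = (0.103555,0.994624)
center distance |VC| = r/sin(θ/2) = 15.303531/sin(27.5448°) = 33.092863
C = V + |VC|·bis = (-16.2723,48.0783)
T_A = V + ((C−V)·d_A)·d_A = V + 29.3418·d_A = (-3.5092,39.6343)
T_B = V + ((C−V)·d_B)·d_B = V + 29.3418·d_B = (-30.5010,42.4445)
sweep = 180° − θ = 124.9104°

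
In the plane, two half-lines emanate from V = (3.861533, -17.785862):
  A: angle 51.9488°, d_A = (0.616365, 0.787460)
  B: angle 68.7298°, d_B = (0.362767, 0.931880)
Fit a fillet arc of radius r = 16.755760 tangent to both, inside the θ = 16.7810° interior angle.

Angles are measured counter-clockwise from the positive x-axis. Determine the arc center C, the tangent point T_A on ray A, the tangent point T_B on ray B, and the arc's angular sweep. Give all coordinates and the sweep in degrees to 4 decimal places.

center=(60.6862,81.9974) T_A=(73.8807,71.6697) T_B=(45.0719,88.0758) sweep=163.2190

bisector direction at 60.3393° = (0.494863,0.868971)
center distance |VC| = r/sin(θ/2) = 16.755760/sin(8.3905°) = 114.829187
C = V + |VC|·bis = (60.6862,81.9974)
T_A = V + ((C−V)·d_A)·d_A = V + 113.6001·d_A = (73.8807,71.6697)
T_B = V + ((C−V)·d_B)·d_B = V + 113.6001·d_B = (45.0719,88.0758)
sweep = 180° − θ = 163.2190°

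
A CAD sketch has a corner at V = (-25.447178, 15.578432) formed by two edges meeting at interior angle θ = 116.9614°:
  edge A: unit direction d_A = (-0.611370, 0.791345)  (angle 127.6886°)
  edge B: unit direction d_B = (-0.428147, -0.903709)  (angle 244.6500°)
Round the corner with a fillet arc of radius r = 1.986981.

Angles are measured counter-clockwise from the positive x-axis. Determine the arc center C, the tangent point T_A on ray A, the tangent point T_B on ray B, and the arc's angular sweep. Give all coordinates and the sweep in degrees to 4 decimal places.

bisector direction at 186.1693° = (-0.994209,-0.107467)
center distance |VC| = r/sin(θ/2) = 1.986981/sin(58.4807°) = 2.330868
C = V + |VC|·bis = (-27.7645,15.3279)
T_A = V + ((C−V)·d_A)·d_A = V + 1.2185·d_A = (-26.1922,16.5427)
T_B = V + ((C−V)·d_B)·d_B = V + 1.2185·d_B = (-25.9689,14.4772)
sweep = 180° − θ = 63.0386°

center=(-27.7645,15.3279) T_A=(-26.1922,16.5427) T_B=(-25.9689,14.4772) sweep=63.0386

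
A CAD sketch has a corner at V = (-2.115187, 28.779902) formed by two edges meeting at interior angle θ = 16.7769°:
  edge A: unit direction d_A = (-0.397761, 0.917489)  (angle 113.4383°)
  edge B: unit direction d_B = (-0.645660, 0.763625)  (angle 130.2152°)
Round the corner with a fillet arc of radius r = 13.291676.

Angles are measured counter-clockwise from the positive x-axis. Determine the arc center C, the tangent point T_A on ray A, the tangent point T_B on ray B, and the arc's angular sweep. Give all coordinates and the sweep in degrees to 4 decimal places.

bisector direction at 121.8268° = (-0.527353,0.849647)
center distance |VC| = r/sin(θ/2) = 13.291676/sin(8.3885°) = 91.111515
C = V + |VC|·bis = (-50.1631,106.1925)
T_A = V + ((C−V)·d_A)·d_A = V + 90.1368·d_A = (-37.9681,111.4794)
T_B = V + ((C−V)·d_B)·d_B = V + 90.1368·d_B = (-60.3129,97.6106)
sweep = 180° − θ = 163.2231°

center=(-50.1631,106.1925) T_A=(-37.9681,111.4794) T_B=(-60.3129,97.6106) sweep=163.2231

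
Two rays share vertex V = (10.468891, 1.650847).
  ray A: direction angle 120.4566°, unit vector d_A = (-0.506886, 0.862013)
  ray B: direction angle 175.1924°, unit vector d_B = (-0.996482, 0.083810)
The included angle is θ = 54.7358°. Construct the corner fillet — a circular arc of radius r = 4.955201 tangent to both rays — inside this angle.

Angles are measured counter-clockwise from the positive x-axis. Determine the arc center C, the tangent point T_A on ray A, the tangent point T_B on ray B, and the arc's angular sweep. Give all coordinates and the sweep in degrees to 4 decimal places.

bisector direction at 147.8245° = (-0.846421,0.532514)
center distance |VC| = r/sin(θ/2) = 4.955201/sin(27.3679°) = 10.779152
C = V + |VC|·bis = (1.3452,7.3909)
T_A = V + ((C−V)·d_A)·d_A = V + 9.5727·d_A = (5.6166,9.9026)
T_B = V + ((C−V)·d_B)·d_B = V + 9.5727·d_B = (0.9299,2.4531)
sweep = 180° − θ = 125.2642°

center=(1.3452,7.3909) T_A=(5.6166,9.9026) T_B=(0.9299,2.4531) sweep=125.2642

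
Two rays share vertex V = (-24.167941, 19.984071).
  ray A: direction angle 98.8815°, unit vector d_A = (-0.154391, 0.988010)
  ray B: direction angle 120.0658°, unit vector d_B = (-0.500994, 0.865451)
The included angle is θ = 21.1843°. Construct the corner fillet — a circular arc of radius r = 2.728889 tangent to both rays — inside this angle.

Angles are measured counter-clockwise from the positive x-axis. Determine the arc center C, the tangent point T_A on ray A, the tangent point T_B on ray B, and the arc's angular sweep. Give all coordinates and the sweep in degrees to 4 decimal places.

bisector direction at 109.4737° = (-0.333373,0.942795)
center distance |VC| = r/sin(θ/2) = 2.728889/sin(10.5922°) = 14.845709
C = V + |VC|·bis = (-29.1171,33.9805)
T_A = V + ((C−V)·d_A)·d_A = V + 14.5927·d_A = (-26.4209,34.4018)
T_B = V + ((C−V)·d_B)·d_B = V + 14.5927·d_B = (-31.4788,32.6134)
sweep = 180° − θ = 158.8157°

center=(-29.1171,33.9805) T_A=(-26.4209,34.4018) T_B=(-31.4788,32.6134) sweep=158.8157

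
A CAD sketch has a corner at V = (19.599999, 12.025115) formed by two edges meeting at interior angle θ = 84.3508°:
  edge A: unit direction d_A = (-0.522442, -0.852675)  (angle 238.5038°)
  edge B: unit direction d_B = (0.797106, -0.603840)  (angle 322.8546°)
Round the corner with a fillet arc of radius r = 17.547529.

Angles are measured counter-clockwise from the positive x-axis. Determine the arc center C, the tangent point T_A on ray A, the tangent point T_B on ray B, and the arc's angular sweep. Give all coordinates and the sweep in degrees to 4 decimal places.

bisector direction at 280.6792° = (0.185310,-0.982680)
center distance |VC| = r/sin(θ/2) = 17.547529/sin(42.1754°) = 26.135634
C = V + |VC|·bis = (24.4432,-13.6579)
T_A = V + ((C−V)·d_A)·d_A = V + 19.3689·d_A = (9.4809,-4.4903)
T_B = V + ((C−V)·d_B)·d_B = V + 19.3689·d_B = (35.0391,0.3294)
sweep = 180° − θ = 95.6492°

center=(24.4432,-13.6579) T_A=(9.4809,-4.4903) T_B=(35.0391,0.3294) sweep=95.6492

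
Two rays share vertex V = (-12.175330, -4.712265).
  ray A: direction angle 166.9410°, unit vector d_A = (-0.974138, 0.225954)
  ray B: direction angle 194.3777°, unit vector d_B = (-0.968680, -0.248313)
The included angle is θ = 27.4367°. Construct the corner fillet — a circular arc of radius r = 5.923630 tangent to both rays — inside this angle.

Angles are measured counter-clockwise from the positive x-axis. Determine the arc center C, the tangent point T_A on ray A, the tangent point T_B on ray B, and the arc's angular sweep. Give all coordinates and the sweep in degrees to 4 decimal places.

center=(-37.1522,-4.9997) T_A=(-35.8137,0.7707) T_B=(-35.6812,-10.7378) sweep=152.5633

bisector direction at 180.6594° = (-0.999934,-0.011508)
center distance |VC| = r/sin(θ/2) = 5.923630/sin(13.7183°) = 24.978485
C = V + |VC|·bis = (-37.1522,-4.9997)
T_A = V + ((C−V)·d_A)·d_A = V + 24.2659·d_A = (-35.8137,0.7707)
T_B = V + ((C−V)·d_B)·d_B = V + 24.2659·d_B = (-35.6812,-10.7378)
sweep = 180° − θ = 152.5633°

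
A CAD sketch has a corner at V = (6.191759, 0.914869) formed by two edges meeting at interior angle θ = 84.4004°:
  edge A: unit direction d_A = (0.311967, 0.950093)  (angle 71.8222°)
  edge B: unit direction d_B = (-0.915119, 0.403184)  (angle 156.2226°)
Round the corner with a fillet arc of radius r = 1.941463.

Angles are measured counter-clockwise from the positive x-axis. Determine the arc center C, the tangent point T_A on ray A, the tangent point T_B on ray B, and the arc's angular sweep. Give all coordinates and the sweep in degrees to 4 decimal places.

bisector direction at 114.0224° = (-0.407094,0.913386)
center distance |VC| = r/sin(θ/2) = 1.941463/sin(42.2002°) = 2.890272
C = V + |VC|·bis = (5.0151,3.5548)
T_A = V + ((C−V)·d_A)·d_A = V + 2.1411·d_A = (6.8597,2.9491)
T_B = V + ((C−V)·d_B)·d_B = V + 2.1411·d_B = (4.2324,1.7781)
sweep = 180° − θ = 95.5996°

center=(5.0151,3.5548) T_A=(6.8597,2.9491) T_B=(4.2324,1.7781) sweep=95.5996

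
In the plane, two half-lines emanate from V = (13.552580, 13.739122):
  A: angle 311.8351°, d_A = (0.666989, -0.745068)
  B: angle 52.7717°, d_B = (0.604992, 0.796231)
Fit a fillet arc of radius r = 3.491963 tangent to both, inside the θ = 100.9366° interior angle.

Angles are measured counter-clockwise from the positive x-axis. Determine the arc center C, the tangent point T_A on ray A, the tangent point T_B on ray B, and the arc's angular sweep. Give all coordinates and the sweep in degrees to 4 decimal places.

bisector direction at 2.3034° = (0.999192,0.040191)
center distance |VC| = r/sin(θ/2) = 3.491963/sin(50.4683°) = 4.527534
C = V + |VC|·bis = (18.0765,13.9211)
T_A = V + ((C−V)·d_A)·d_A = V + 2.8818·d_A = (15.4747,11.5920)
T_B = V + ((C−V)·d_B)·d_B = V + 2.8818·d_B = (15.2960,16.0337)
sweep = 180° − θ = 79.0634°

center=(18.0765,13.9211) T_A=(15.4747,11.5920) T_B=(15.2960,16.0337) sweep=79.0634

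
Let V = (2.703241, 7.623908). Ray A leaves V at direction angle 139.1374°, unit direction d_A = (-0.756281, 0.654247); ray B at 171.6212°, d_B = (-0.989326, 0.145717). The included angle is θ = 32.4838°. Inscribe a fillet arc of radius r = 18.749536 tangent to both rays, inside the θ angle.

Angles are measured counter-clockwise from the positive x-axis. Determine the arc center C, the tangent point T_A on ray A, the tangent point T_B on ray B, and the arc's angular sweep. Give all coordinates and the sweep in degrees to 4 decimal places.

bisector direction at 155.3793° = (-0.909086,0.416609)
center distance |VC| = r/sin(θ/2) = 18.749536/sin(16.2419°) = 67.036060
C = V + |VC|·bis = (-58.2383,35.5518)
T_A = V + ((C−V)·d_A)·d_A = V + 64.3606·d_A = (-45.9714,49.7317)
T_B = V + ((C−V)·d_B)·d_B = V + 64.3606·d_B = (-60.9704,17.0023)
sweep = 180° − θ = 147.5162°

center=(-58.2383,35.5518) T_A=(-45.9714,49.7317) T_B=(-60.9704,17.0023) sweep=147.5162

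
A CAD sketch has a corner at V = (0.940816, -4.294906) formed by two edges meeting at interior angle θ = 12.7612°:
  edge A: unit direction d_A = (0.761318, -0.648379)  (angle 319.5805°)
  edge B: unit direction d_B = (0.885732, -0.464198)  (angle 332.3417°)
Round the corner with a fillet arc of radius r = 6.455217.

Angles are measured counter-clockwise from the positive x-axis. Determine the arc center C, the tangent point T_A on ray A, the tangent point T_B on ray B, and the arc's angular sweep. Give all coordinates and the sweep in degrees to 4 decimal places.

bisector direction at 325.9611° = (0.828658,-0.559756)
center distance |VC| = r/sin(θ/2) = 6.455217/sin(6.3806°) = 58.085802
C = V + |VC|·bis = (49.0741,-36.8088)
T_A = V + ((C−V)·d_A)·d_A = V + 57.7260·d_A = (44.8886,-41.7232)
T_B = V + ((C−V)·d_B)·d_B = V + 57.7260·d_B = (52.0706,-31.0912)
sweep = 180° − θ = 167.2388°

center=(49.0741,-36.8088) T_A=(44.8886,-41.7232) T_B=(52.0706,-31.0912) sweep=167.2388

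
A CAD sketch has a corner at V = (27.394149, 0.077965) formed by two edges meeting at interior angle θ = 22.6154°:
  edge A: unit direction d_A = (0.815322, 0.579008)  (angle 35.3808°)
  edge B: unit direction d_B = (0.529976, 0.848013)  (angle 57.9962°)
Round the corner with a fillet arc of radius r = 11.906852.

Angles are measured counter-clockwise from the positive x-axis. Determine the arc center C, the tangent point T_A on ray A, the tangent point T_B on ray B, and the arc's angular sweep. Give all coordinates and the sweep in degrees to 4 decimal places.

bisector direction at 46.6885° = (0.685964,0.727635)
center distance |VC| = r/sin(θ/2) = 11.906852/sin(11.3077°) = 60.725101
C = V + |VC|·bis = (69.0494,44.2637)
T_A = V + ((C−V)·d_A)·d_A = V + 59.5463·d_A = (75.9436,34.5558)
T_B = V + ((C−V)·d_B)·d_B = V + 59.5463·d_B = (58.9522,50.5740)
sweep = 180° − θ = 157.3846°

center=(69.0494,44.2637) T_A=(75.9436,34.5558) T_B=(58.9522,50.5740) sweep=157.3846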